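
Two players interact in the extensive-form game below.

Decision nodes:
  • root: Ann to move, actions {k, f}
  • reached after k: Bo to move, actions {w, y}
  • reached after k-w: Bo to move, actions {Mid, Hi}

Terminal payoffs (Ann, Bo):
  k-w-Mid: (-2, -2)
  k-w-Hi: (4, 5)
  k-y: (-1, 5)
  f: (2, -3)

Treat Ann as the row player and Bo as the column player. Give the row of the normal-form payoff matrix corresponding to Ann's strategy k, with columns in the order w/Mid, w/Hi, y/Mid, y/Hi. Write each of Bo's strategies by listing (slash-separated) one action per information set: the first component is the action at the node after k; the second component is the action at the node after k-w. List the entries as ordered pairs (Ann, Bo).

(-2,-2) (4,5) (-1,5) (-1,5)

vs w/Mid: Ann plays k → Bo plays w at [k] → Bo plays Mid at [k-w] → (-2, -2)
vs w/Hi: Ann plays k → Bo plays w at [k] → Bo plays Hi at [k-w] → (4, 5)
vs y/Mid: Ann plays k → Bo plays y at [k] → (-1, 5)
vs y/Hi: Ann plays k → Bo plays y at [k] → (-1, 5)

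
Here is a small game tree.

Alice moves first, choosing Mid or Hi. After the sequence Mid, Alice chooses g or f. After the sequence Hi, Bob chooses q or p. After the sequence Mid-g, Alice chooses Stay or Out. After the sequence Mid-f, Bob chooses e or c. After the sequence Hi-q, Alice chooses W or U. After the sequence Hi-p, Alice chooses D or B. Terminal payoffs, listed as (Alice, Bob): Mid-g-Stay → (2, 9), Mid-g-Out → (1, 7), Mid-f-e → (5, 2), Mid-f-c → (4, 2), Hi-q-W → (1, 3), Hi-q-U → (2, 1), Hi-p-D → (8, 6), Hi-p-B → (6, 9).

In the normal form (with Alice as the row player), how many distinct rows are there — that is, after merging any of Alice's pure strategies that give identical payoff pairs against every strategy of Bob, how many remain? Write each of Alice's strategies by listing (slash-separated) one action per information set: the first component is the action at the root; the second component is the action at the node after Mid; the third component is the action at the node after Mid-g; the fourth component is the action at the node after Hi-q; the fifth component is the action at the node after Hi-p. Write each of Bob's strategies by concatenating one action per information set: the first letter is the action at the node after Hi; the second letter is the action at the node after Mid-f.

Alice has 32 pure strategies: Mid/g/Stay/W/D, Mid/g/Stay/W/B, Mid/g/Stay/U/D, Mid/g/Stay/U/B, Mid/g/Out/W/D, Mid/g/Out/W/B, Mid/g/Out/U/D, Mid/g/Out/U/B, Mid/f/Stay/W/D, Mid/f/Stay/W/B, Mid/f/Stay/U/D, Mid/f/Stay/U/B, Mid/f/Out/W/D, Mid/f/Out/W/B, Mid/f/Out/U/D, Mid/f/Out/U/B, Hi/g/Stay/W/D, Hi/g/Stay/W/B, Hi/g/Stay/U/D, Hi/g/Stay/U/B, Hi/g/Out/W/D, Hi/g/Out/W/B, Hi/g/Out/U/D, Hi/g/Out/U/B, Hi/f/Stay/W/D, Hi/f/Stay/W/B, Hi/f/Stay/U/D, Hi/f/Stay/U/B, Hi/f/Out/W/D, Hi/f/Out/W/B, Hi/f/Out/U/D, Hi/f/Out/U/B. Columns: qe, qc, pe, pc.
{Mid/g/Stay/W/D, Mid/g/Stay/W/B, Mid/g/Stay/U/D, Mid/g/Stay/U/B} → row (2,9) (2,9) (2,9) (2,9)
{Mid/g/Out/W/D, Mid/g/Out/W/B, Mid/g/Out/U/D, Mid/g/Out/U/B} → row (1,7) (1,7) (1,7) (1,7)
{Mid/f/Stay/W/D, Mid/f/Stay/W/B, Mid/f/Stay/U/D, Mid/f/Stay/U/B, Mid/f/Out/W/D, Mid/f/Out/W/B, Mid/f/Out/U/D, Mid/f/Out/U/B} → row (5,2) (4,2) (5,2) (4,2)
{Hi/g/Stay/W/D, Hi/g/Out/W/D, Hi/f/Stay/W/D, Hi/f/Out/W/D} → row (1,3) (1,3) (8,6) (8,6)
{Hi/g/Stay/W/B, Hi/g/Out/W/B, Hi/f/Stay/W/B, Hi/f/Out/W/B} → row (1,3) (1,3) (6,9) (6,9)
{Hi/g/Stay/U/D, Hi/g/Out/U/D, Hi/f/Stay/U/D, Hi/f/Out/U/D} → row (2,1) (2,1) (8,6) (8,6)
{Hi/g/Stay/U/B, Hi/g/Out/U/B, Hi/f/Stay/U/B, Hi/f/Out/U/B} → row (2,1) (2,1) (6,9) (6,9)
That's 7 distinct rows out of 32 strategies.

7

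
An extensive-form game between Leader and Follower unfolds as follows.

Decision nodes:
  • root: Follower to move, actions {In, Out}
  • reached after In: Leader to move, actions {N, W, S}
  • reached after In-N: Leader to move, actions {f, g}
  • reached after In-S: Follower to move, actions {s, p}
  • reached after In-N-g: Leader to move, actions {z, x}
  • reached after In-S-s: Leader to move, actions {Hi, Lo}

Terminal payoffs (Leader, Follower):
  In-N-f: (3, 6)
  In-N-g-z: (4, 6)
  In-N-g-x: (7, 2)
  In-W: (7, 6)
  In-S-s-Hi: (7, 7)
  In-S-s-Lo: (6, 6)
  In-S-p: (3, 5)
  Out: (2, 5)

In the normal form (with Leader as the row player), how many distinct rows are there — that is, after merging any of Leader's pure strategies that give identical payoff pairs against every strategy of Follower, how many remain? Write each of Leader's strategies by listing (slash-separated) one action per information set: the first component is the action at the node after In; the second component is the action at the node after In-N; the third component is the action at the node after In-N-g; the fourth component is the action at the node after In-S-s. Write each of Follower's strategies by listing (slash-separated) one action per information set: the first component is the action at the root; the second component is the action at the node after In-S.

6

Leader has 24 pure strategies: N/f/z/Hi, N/f/z/Lo, N/f/x/Hi, N/f/x/Lo, N/g/z/Hi, N/g/z/Lo, N/g/x/Hi, N/g/x/Lo, W/f/z/Hi, W/f/z/Lo, W/f/x/Hi, W/f/x/Lo, W/g/z/Hi, W/g/z/Lo, W/g/x/Hi, W/g/x/Lo, S/f/z/Hi, S/f/z/Lo, S/f/x/Hi, S/f/x/Lo, S/g/z/Hi, S/g/z/Lo, S/g/x/Hi, S/g/x/Lo. Columns: In/s, In/p, Out/s, Out/p.
{N/f/z/Hi, N/f/z/Lo, N/f/x/Hi, N/f/x/Lo} → row (3,6) (3,6) (2,5) (2,5)
{N/g/z/Hi, N/g/z/Lo} → row (4,6) (4,6) (2,5) (2,5)
{N/g/x/Hi, N/g/x/Lo} → row (7,2) (7,2) (2,5) (2,5)
{W/f/z/Hi, W/f/z/Lo, W/f/x/Hi, W/f/x/Lo, W/g/z/Hi, W/g/z/Lo, W/g/x/Hi, W/g/x/Lo} → row (7,6) (7,6) (2,5) (2,5)
{S/f/z/Hi, S/f/x/Hi, S/g/z/Hi, S/g/x/Hi} → row (7,7) (3,5) (2,5) (2,5)
{S/f/z/Lo, S/f/x/Lo, S/g/z/Lo, S/g/x/Lo} → row (6,6) (3,5) (2,5) (2,5)
That's 6 distinct rows out of 24 strategies.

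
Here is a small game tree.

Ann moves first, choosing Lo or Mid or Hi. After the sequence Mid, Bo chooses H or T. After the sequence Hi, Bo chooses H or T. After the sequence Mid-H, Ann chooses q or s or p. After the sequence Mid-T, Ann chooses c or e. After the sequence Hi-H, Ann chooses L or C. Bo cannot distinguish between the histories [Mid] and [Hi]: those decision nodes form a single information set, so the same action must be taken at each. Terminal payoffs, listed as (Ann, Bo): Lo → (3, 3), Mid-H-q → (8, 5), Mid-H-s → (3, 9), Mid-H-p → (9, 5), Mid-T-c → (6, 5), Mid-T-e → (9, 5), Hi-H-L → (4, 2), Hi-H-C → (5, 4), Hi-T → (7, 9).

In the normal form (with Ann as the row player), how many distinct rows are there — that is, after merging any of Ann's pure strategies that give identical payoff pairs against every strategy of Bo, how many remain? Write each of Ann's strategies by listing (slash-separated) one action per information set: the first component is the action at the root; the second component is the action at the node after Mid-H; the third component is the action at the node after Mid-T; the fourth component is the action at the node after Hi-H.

Ann has 36 pure strategies: Lo/q/c/L, Lo/q/c/C, Lo/q/e/L, Lo/q/e/C, Lo/s/c/L, Lo/s/c/C, Lo/s/e/L, Lo/s/e/C, Lo/p/c/L, Lo/p/c/C, Lo/p/e/L, Lo/p/e/C, Mid/q/c/L, Mid/q/c/C, Mid/q/e/L, Mid/q/e/C, Mid/s/c/L, Mid/s/c/C, Mid/s/e/L, Mid/s/e/C, Mid/p/c/L, Mid/p/c/C, Mid/p/e/L, Mid/p/e/C, Hi/q/c/L, Hi/q/c/C, Hi/q/e/L, Hi/q/e/C, Hi/s/c/L, Hi/s/c/C, Hi/s/e/L, Hi/s/e/C, Hi/p/c/L, Hi/p/c/C, Hi/p/e/L, Hi/p/e/C. Columns: H, T.
{Lo/q/c/L, Lo/q/c/C, Lo/q/e/L, Lo/q/e/C, Lo/s/c/L, Lo/s/c/C, Lo/s/e/L, Lo/s/e/C, Lo/p/c/L, Lo/p/c/C, Lo/p/e/L, Lo/p/e/C} → row (3,3) (3,3)
{Mid/q/c/L, Mid/q/c/C} → row (8,5) (6,5)
{Mid/q/e/L, Mid/q/e/C} → row (8,5) (9,5)
{Mid/s/c/L, Mid/s/c/C} → row (3,9) (6,5)
{Mid/s/e/L, Mid/s/e/C} → row (3,9) (9,5)
{Mid/p/c/L, Mid/p/c/C} → row (9,5) (6,5)
{Mid/p/e/L, Mid/p/e/C} → row (9,5) (9,5)
{Hi/q/c/L, Hi/q/e/L, Hi/s/c/L, Hi/s/e/L, Hi/p/c/L, Hi/p/e/L} → row (4,2) (7,9)
{Hi/q/c/C, Hi/q/e/C, Hi/s/c/C, Hi/s/e/C, Hi/p/c/C, Hi/p/e/C} → row (5,4) (7,9)
That's 9 distinct rows out of 36 strategies.

9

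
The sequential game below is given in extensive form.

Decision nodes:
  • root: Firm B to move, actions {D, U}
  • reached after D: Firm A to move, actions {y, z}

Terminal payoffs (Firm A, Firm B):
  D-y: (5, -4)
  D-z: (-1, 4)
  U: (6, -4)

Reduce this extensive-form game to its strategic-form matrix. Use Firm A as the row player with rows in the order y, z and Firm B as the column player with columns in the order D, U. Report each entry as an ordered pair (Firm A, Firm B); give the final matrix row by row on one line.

            D        U
   y   (5,-4)   (6,-4)
   z   (-1,4)   (6,-4)

y: (5,-4) (6,-4) | z: (-1,4) (6,-4)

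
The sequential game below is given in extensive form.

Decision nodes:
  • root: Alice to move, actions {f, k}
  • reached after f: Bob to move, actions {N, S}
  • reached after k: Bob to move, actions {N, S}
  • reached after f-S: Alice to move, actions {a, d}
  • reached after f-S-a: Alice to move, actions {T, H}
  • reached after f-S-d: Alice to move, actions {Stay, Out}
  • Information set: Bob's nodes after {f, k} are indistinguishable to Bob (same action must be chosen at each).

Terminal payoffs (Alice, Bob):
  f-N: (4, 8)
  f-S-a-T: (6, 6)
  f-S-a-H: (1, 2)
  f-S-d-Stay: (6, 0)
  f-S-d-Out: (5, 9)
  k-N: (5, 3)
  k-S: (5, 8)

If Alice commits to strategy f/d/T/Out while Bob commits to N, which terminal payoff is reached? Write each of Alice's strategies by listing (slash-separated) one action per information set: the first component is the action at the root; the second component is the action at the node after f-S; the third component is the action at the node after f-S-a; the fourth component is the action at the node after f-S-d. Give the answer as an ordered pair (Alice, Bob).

Trace the play path from the root:
  Alice plays f
  Bob plays N at [f]
→ terminal payoff (4, 8).
(Alice's choice at the node after f-S is never reached on this path, so it doesn't affect the outcome.)

(4, 8)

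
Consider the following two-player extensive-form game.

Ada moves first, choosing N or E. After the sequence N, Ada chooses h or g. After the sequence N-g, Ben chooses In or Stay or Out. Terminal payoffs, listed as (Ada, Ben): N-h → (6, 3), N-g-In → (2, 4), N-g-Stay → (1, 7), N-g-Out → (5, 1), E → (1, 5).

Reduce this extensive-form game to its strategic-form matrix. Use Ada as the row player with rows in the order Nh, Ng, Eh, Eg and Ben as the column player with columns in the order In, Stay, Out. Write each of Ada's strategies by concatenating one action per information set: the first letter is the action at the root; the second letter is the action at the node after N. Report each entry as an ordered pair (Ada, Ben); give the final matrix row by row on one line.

           In     Stay      Out
  Nh    (6,3)    (6,3)    (6,3)
  Ng    (2,4)    (1,7)    (5,1)
  Eh    (1,5)    (1,5)    (1,5)
  Eg    (1,5)    (1,5)    (1,5)

Nh: (6,3) (6,3) (6,3) | Ng: (2,4) (1,7) (5,1) | Eh: (1,5) (1,5) (1,5) | Eg: (1,5) (1,5) (1,5)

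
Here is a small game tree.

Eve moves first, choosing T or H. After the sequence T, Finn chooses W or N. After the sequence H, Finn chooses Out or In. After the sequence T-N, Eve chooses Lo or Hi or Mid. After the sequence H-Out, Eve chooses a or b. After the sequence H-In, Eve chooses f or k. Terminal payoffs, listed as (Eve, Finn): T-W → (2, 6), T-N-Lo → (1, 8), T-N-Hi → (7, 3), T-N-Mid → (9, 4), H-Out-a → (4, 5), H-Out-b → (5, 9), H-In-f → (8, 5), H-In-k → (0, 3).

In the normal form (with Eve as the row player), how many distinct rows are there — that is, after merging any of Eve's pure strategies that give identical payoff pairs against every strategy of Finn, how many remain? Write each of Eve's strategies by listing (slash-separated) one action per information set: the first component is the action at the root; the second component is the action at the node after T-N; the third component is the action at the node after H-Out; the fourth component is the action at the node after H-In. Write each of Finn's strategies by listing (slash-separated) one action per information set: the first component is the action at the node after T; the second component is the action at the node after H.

7

Eve has 24 pure strategies: T/Lo/a/f, T/Lo/a/k, T/Lo/b/f, T/Lo/b/k, T/Hi/a/f, T/Hi/a/k, T/Hi/b/f, T/Hi/b/k, T/Mid/a/f, T/Mid/a/k, T/Mid/b/f, T/Mid/b/k, H/Lo/a/f, H/Lo/a/k, H/Lo/b/f, H/Lo/b/k, H/Hi/a/f, H/Hi/a/k, H/Hi/b/f, H/Hi/b/k, H/Mid/a/f, H/Mid/a/k, H/Mid/b/f, H/Mid/b/k. Columns: W/Out, W/In, N/Out, N/In.
{T/Lo/a/f, T/Lo/a/k, T/Lo/b/f, T/Lo/b/k} → row (2,6) (2,6) (1,8) (1,8)
{T/Hi/a/f, T/Hi/a/k, T/Hi/b/f, T/Hi/b/k} → row (2,6) (2,6) (7,3) (7,3)
{T/Mid/a/f, T/Mid/a/k, T/Mid/b/f, T/Mid/b/k} → row (2,6) (2,6) (9,4) (9,4)
{H/Lo/a/f, H/Hi/a/f, H/Mid/a/f} → row (4,5) (8,5) (4,5) (8,5)
{H/Lo/a/k, H/Hi/a/k, H/Mid/a/k} → row (4,5) (0,3) (4,5) (0,3)
{H/Lo/b/f, H/Hi/b/f, H/Mid/b/f} → row (5,9) (8,5) (5,9) (8,5)
{H/Lo/b/k, H/Hi/b/k, H/Mid/b/k} → row (5,9) (0,3) (5,9) (0,3)
That's 7 distinct rows out of 24 strategies.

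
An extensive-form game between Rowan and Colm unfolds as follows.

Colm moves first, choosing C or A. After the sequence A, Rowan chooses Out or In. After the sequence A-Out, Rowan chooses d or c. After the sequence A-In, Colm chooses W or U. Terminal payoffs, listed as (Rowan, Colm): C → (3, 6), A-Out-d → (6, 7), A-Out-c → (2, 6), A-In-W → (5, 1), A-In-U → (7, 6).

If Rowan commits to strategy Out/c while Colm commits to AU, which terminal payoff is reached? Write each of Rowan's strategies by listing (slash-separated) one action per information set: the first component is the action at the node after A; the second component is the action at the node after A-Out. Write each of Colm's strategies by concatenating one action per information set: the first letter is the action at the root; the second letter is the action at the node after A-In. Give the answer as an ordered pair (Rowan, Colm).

(2, 6)

Trace the play path from the root:
  Colm plays A
  Rowan plays Out at [A]
  Rowan plays c at [A-Out]
→ terminal payoff (2, 6).
(Colm's choice at the node after A-In is never reached on this path, so it doesn't affect the outcome.)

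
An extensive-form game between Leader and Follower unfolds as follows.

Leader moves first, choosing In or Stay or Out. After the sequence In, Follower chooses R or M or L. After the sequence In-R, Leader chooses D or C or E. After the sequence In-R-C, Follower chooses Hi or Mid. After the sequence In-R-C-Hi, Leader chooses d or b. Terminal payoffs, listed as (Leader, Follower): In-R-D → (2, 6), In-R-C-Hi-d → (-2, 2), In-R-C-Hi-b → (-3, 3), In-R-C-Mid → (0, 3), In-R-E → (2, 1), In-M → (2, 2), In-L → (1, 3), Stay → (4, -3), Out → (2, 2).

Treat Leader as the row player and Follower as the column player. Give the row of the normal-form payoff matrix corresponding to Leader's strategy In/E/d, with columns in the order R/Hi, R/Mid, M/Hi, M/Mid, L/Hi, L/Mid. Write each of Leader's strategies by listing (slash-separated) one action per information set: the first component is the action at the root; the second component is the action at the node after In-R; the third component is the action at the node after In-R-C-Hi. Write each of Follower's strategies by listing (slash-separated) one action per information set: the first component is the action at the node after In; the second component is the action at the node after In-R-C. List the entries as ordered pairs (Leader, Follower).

(2,1) (2,1) (2,2) (2,2) (1,3) (1,3)

vs R/Hi: Leader plays In → Follower plays R at [In] → Leader plays E at [In-R] → (2, 1)
vs R/Mid: Leader plays In → Follower plays R at [In] → Leader plays E at [In-R] → (2, 1)
vs M/Hi: Leader plays In → Follower plays M at [In] → (2, 2)
vs M/Mid: Leader plays In → Follower plays M at [In] → (2, 2)
vs L/Hi: Leader plays In → Follower plays L at [In] → (1, 3)
vs L/Mid: Leader plays In → Follower plays L at [In] → (1, 3)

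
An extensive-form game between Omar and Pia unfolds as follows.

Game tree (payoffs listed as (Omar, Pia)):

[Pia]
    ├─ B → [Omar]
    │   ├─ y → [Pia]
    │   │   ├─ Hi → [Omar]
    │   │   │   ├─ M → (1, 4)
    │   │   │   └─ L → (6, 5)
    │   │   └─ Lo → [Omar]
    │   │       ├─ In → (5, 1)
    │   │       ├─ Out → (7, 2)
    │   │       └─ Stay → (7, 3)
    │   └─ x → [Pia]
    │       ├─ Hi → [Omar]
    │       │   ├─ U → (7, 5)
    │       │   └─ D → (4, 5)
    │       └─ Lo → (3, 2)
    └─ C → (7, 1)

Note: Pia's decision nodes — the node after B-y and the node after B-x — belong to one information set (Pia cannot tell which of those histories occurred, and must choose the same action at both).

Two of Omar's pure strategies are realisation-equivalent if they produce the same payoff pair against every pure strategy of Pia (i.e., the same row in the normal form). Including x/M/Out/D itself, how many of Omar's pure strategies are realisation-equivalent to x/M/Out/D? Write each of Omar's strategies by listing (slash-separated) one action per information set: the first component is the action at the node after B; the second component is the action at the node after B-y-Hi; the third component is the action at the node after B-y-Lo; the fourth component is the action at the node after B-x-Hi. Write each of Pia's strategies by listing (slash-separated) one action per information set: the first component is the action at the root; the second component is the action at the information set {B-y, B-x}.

6

Row for x/M/Out/D (columns B/Hi, B/Lo, C/Hi, C/Lo): (4,5) (3,2) (7,1) (7,1).
Under x/M/Out/D, Omar's choice at the node after B-y-Hi and at the node after B-y-Lo can never be reached regardless of what Pia does, so varying those choices leaves every outcome unchanged.
Holding the reachable choices fixed and varying the unreachable ones freely already gives 2 × 3 = 6 equivalent strategies.
No other strategy reproduces this row, so those 6 are the full class: x/M/In/D, x/M/Out/D, x/M/Stay/D, x/L/In/D, x/L/Out/D, x/L/Stay/D.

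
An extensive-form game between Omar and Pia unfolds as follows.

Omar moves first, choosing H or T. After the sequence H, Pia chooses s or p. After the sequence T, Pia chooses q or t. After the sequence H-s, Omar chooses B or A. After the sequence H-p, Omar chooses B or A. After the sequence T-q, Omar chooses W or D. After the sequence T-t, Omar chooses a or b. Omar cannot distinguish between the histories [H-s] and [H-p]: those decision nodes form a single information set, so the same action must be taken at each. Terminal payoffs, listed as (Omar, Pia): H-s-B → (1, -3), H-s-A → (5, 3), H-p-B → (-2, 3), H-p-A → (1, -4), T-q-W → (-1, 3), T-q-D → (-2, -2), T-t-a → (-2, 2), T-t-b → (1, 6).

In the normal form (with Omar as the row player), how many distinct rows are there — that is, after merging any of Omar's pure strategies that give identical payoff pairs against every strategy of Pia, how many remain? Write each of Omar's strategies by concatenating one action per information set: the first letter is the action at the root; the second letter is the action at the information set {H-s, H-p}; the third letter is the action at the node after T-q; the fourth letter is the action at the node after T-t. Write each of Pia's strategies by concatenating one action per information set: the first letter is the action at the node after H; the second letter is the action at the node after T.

6

Omar has 16 pure strategies: HBWa, HBWb, HBDa, HBDb, HAWa, HAWb, HADa, HADb, TBWa, TBWb, TBDa, TBDb, TAWa, TAWb, TADa, TADb. Columns: sq, st, pq, pt.
{HBWa, HBWb, HBDa, HBDb} → row (1,-3) (1,-3) (-2,3) (-2,3)
{HAWa, HAWb, HADa, HADb} → row (5,3) (5,3) (1,-4) (1,-4)
{TBWa, TAWa} → row (-1,3) (-2,2) (-1,3) (-2,2)
{TBWb, TAWb} → row (-1,3) (1,6) (-1,3) (1,6)
{TBDa, TADa} → row (-2,-2) (-2,2) (-2,-2) (-2,2)
{TBDb, TADb} → row (-2,-2) (1,6) (-2,-2) (1,6)
That's 6 distinct rows out of 16 strategies.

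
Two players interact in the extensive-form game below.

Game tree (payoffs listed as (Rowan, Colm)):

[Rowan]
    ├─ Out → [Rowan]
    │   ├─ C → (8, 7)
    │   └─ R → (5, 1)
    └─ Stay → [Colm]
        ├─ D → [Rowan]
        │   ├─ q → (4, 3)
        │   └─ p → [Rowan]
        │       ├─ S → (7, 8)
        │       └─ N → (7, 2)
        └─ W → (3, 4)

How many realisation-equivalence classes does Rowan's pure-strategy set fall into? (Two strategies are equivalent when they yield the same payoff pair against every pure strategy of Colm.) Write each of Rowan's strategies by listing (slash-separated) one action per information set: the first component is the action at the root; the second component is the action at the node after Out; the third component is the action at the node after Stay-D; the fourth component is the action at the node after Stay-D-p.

Rowan has 16 pure strategies: Out/C/q/S, Out/C/q/N, Out/C/p/S, Out/C/p/N, Out/R/q/S, Out/R/q/N, Out/R/p/S, Out/R/p/N, Stay/C/q/S, Stay/C/q/N, Stay/C/p/S, Stay/C/p/N, Stay/R/q/S, Stay/R/q/N, Stay/R/p/S, Stay/R/p/N. Columns: D, W.
{Out/C/q/S, Out/C/q/N, Out/C/p/S, Out/C/p/N} → row (8,7) (8,7)
{Out/R/q/S, Out/R/q/N, Out/R/p/S, Out/R/p/N} → row (5,1) (5,1)
{Stay/C/q/S, Stay/C/q/N, Stay/R/q/S, Stay/R/q/N} → row (4,3) (3,4)
{Stay/C/p/S, Stay/R/p/S} → row (7,8) (3,4)
{Stay/C/p/N, Stay/R/p/N} → row (7,2) (3,4)
That's 5 distinct rows out of 16 strategies.

5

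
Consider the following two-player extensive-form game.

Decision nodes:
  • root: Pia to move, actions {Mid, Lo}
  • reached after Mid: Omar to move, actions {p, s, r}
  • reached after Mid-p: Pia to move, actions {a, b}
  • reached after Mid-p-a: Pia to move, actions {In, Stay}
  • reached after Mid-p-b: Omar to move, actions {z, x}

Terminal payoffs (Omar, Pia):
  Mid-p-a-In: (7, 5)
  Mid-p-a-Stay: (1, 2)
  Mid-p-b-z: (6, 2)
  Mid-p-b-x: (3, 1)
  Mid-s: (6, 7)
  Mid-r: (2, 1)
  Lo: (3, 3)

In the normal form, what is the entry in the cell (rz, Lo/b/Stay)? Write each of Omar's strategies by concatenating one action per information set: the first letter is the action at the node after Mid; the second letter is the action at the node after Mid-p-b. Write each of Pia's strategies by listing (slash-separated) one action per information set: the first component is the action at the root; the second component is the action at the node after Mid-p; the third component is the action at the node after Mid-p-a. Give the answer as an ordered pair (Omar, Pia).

(3, 3)

Trace the play path from the root:
  Pia plays Lo
→ terminal payoff (3, 3).
(Omar's choice at the node after Mid is never reached on this path, so it doesn't affect the outcome.)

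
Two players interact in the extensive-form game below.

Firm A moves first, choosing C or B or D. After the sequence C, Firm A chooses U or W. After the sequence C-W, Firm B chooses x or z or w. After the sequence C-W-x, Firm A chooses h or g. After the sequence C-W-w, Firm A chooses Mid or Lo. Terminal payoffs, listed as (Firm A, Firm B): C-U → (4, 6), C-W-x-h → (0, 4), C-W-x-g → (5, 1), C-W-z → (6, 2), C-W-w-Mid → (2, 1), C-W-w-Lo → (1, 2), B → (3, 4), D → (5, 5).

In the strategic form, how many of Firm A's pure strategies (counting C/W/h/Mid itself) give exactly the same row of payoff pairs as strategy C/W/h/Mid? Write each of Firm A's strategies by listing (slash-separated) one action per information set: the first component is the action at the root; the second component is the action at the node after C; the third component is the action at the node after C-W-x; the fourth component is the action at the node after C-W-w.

1

Row for C/W/h/Mid (columns x, z, w): (0,4) (6,2) (2,1).
Every one of Firm A's information sets is on the play path for some reply by Firm B when Firm A follows C/W/h/Mid.
Changing the action at any of them therefore changes at least one column, so only C/W/h/Mid itself gives this row.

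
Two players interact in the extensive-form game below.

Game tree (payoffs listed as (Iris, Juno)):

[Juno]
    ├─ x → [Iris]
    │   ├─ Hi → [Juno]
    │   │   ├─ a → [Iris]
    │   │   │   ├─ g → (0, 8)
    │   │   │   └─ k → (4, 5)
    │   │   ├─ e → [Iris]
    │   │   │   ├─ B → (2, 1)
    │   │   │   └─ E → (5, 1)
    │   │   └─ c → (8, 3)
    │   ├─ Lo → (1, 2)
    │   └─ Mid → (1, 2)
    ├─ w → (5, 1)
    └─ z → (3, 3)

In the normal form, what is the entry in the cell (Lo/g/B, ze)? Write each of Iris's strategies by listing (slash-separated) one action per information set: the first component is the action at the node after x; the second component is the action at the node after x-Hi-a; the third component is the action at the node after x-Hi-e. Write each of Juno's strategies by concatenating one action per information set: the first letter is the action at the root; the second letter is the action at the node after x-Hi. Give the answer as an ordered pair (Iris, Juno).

Trace the play path from the root:
  Juno plays z
→ terminal payoff (3, 3).
(Iris's choice at the node after x is never reached on this path, so it doesn't affect the outcome.)

(3, 3)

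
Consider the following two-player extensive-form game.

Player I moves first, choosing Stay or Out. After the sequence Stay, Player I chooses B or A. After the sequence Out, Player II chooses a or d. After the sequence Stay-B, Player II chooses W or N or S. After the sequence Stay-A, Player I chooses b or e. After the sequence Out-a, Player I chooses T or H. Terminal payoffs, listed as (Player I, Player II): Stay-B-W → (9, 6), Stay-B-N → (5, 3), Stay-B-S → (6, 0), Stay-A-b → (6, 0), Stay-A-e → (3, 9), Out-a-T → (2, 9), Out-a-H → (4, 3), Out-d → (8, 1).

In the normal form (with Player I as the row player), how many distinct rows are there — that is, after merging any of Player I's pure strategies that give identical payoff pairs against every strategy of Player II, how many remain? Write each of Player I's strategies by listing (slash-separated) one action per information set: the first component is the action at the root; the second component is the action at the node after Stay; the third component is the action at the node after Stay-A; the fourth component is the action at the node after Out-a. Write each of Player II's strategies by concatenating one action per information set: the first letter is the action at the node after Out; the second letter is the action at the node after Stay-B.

Player I has 16 pure strategies: Stay/B/b/T, Stay/B/b/H, Stay/B/e/T, Stay/B/e/H, Stay/A/b/T, Stay/A/b/H, Stay/A/e/T, Stay/A/e/H, Out/B/b/T, Out/B/b/H, Out/B/e/T, Out/B/e/H, Out/A/b/T, Out/A/b/H, Out/A/e/T, Out/A/e/H. Columns: aW, aN, aS, dW, dN, dS.
{Stay/B/b/T, Stay/B/b/H, Stay/B/e/T, Stay/B/e/H} → row (9,6) (5,3) (6,0) (9,6) (5,3) (6,0)
{Stay/A/b/T, Stay/A/b/H} → row (6,0) (6,0) (6,0) (6,0) (6,0) (6,0)
{Stay/A/e/T, Stay/A/e/H} → row (3,9) (3,9) (3,9) (3,9) (3,9) (3,9)
{Out/B/b/T, Out/B/e/T, Out/A/b/T, Out/A/e/T} → row (2,9) (2,9) (2,9) (8,1) (8,1) (8,1)
{Out/B/b/H, Out/B/e/H, Out/A/b/H, Out/A/e/H} → row (4,3) (4,3) (4,3) (8,1) (8,1) (8,1)
That's 5 distinct rows out of 16 strategies.

5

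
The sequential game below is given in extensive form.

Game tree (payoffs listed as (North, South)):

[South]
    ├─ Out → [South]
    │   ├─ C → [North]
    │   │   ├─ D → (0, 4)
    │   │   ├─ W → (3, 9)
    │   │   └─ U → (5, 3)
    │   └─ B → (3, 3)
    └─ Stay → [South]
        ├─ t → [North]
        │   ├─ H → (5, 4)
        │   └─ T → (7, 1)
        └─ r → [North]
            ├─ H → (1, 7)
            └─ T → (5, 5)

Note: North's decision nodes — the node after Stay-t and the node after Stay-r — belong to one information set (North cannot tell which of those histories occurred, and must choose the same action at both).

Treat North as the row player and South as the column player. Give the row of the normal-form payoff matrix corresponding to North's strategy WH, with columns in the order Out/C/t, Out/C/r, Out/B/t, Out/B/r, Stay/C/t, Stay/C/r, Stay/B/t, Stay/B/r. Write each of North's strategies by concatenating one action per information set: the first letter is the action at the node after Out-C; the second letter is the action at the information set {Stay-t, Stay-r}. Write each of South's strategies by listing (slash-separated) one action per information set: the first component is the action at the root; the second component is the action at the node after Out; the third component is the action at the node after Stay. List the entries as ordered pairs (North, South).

vs Out/C/t: South plays Out → South plays C at [Out] → North plays W at [Out-C] → (3, 9)
vs Out/C/r: South plays Out → South plays C at [Out] → North plays W at [Out-C] → (3, 9)
vs Out/B/t: South plays Out → South plays B at [Out] → (3, 3)
vs Out/B/r: South plays Out → South plays B at [Out] → (3, 3)
vs Stay/C/t: South plays Stay → South plays t at [Stay] → North plays H at [Stay-t] → (5, 4)
vs Stay/C/r: South plays Stay → South plays r at [Stay] → North plays H at [Stay-r] → (1, 7)
vs Stay/B/t: South plays Stay → South plays t at [Stay] → North plays H at [Stay-t] → (5, 4)
vs Stay/B/r: South plays Stay → South plays r at [Stay] → North plays H at [Stay-r] → (1, 7)

(3,9) (3,9) (3,3) (3,3) (5,4) (1,7) (5,4) (1,7)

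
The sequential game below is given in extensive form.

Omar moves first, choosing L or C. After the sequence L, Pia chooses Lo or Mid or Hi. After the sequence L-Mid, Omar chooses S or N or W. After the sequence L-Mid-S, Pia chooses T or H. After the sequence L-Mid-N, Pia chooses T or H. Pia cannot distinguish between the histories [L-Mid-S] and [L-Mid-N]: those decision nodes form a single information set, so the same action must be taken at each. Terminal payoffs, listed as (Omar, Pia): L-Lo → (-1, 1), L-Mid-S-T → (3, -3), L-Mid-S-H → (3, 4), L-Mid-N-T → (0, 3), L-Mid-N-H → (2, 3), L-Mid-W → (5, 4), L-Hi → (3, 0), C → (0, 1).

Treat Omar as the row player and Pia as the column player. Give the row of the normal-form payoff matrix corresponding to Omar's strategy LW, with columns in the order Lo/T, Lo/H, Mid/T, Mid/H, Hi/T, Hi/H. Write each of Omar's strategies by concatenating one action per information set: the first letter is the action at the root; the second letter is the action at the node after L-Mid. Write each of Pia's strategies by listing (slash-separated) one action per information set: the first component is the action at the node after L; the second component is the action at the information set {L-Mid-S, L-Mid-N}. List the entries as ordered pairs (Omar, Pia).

(-1,1) (-1,1) (5,4) (5,4) (3,0) (3,0)

vs Lo/T: Omar plays L → Pia plays Lo at [L] → (-1, 1)
vs Lo/H: Omar plays L → Pia plays Lo at [L] → (-1, 1)
vs Mid/T: Omar plays L → Pia plays Mid at [L] → Omar plays W at [L-Mid] → (5, 4)
vs Mid/H: Omar plays L → Pia plays Mid at [L] → Omar plays W at [L-Mid] → (5, 4)
vs Hi/T: Omar plays L → Pia plays Hi at [L] → (3, 0)
vs Hi/H: Omar plays L → Pia plays Hi at [L] → (3, 0)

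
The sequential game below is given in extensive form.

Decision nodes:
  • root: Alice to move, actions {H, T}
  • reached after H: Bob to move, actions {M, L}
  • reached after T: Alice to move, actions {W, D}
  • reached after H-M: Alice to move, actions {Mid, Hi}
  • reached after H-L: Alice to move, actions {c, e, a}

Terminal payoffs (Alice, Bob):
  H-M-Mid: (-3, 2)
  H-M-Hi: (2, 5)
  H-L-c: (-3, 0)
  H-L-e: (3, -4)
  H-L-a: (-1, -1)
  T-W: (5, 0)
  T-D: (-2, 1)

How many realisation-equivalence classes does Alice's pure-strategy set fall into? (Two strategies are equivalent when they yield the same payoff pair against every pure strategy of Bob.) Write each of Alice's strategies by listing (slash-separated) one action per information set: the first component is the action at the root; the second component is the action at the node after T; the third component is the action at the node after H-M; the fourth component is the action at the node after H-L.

Alice has 24 pure strategies: H/W/Mid/c, H/W/Mid/e, H/W/Mid/a, H/W/Hi/c, H/W/Hi/e, H/W/Hi/a, H/D/Mid/c, H/D/Mid/e, H/D/Mid/a, H/D/Hi/c, H/D/Hi/e, H/D/Hi/a, T/W/Mid/c, T/W/Mid/e, T/W/Mid/a, T/W/Hi/c, T/W/Hi/e, T/W/Hi/a, T/D/Mid/c, T/D/Mid/e, T/D/Mid/a, T/D/Hi/c, T/D/Hi/e, T/D/Hi/a. Columns: M, L.
{H/W/Mid/c, H/D/Mid/c} → row (-3,2) (-3,0)
{H/W/Mid/e, H/D/Mid/e} → row (-3,2) (3,-4)
{H/W/Mid/a, H/D/Mid/a} → row (-3,2) (-1,-1)
{H/W/Hi/c, H/D/Hi/c} → row (2,5) (-3,0)
{H/W/Hi/e, H/D/Hi/e} → row (2,5) (3,-4)
{H/W/Hi/a, H/D/Hi/a} → row (2,5) (-1,-1)
{T/W/Mid/c, T/W/Mid/e, T/W/Mid/a, T/W/Hi/c, T/W/Hi/e, T/W/Hi/a} → row (5,0) (5,0)
{T/D/Mid/c, T/D/Mid/e, T/D/Mid/a, T/D/Hi/c, T/D/Hi/e, T/D/Hi/a} → row (-2,1) (-2,1)
That's 8 distinct rows out of 24 strategies.

8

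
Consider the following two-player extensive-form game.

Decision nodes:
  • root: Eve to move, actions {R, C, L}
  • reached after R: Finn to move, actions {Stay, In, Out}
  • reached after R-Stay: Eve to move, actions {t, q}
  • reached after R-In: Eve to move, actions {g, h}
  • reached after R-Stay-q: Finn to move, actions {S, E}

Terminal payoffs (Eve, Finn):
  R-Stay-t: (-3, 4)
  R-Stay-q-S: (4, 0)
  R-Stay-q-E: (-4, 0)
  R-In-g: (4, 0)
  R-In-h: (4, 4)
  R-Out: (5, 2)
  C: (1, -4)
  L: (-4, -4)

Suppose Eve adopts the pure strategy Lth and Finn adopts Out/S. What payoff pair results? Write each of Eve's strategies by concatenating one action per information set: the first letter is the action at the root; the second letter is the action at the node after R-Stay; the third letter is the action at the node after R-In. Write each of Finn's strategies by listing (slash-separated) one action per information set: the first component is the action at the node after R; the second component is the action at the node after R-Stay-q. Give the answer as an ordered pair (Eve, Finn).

Trace the play path from the root:
  Eve plays L
→ terminal payoff (-4, -4).
(Eve's choice at the node after R-Stay is never reached on this path, so it doesn't affect the outcome.)

(-4, -4)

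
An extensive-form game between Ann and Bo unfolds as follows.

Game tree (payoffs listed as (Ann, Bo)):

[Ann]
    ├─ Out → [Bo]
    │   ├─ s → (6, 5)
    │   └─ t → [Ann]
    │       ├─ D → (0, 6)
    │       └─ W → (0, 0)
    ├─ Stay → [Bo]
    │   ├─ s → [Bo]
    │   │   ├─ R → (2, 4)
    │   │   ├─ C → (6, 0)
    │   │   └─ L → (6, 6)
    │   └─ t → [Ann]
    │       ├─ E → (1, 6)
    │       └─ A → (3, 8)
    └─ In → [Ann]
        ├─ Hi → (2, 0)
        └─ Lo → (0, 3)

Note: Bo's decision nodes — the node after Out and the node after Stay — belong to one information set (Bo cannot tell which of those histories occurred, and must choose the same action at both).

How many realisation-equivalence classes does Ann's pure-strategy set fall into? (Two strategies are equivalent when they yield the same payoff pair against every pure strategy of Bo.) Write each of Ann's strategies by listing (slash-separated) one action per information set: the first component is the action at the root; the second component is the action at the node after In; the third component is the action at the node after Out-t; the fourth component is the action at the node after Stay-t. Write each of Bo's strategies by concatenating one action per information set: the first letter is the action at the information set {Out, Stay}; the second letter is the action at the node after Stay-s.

Ann has 24 pure strategies: Out/Hi/D/E, Out/Hi/D/A, Out/Hi/W/E, Out/Hi/W/A, Out/Lo/D/E, Out/Lo/D/A, Out/Lo/W/E, Out/Lo/W/A, Stay/Hi/D/E, Stay/Hi/D/A, Stay/Hi/W/E, Stay/Hi/W/A, Stay/Lo/D/E, Stay/Lo/D/A, Stay/Lo/W/E, Stay/Lo/W/A, In/Hi/D/E, In/Hi/D/A, In/Hi/W/E, In/Hi/W/A, In/Lo/D/E, In/Lo/D/A, In/Lo/W/E, In/Lo/W/A. Columns: sR, sC, sL, tR, tC, tL.
{Out/Hi/D/E, Out/Hi/D/A, Out/Lo/D/E, Out/Lo/D/A} → row (6,5) (6,5) (6,5) (0,6) (0,6) (0,6)
{Out/Hi/W/E, Out/Hi/W/A, Out/Lo/W/E, Out/Lo/W/A} → row (6,5) (6,5) (6,5) (0,0) (0,0) (0,0)
{Stay/Hi/D/E, Stay/Hi/W/E, Stay/Lo/D/E, Stay/Lo/W/E} → row (2,4) (6,0) (6,6) (1,6) (1,6) (1,6)
{Stay/Hi/D/A, Stay/Hi/W/A, Stay/Lo/D/A, Stay/Lo/W/A} → row (2,4) (6,0) (6,6) (3,8) (3,8) (3,8)
{In/Hi/D/E, In/Hi/D/A, In/Hi/W/E, In/Hi/W/A} → row (2,0) (2,0) (2,0) (2,0) (2,0) (2,0)
{In/Lo/D/E, In/Lo/D/A, In/Lo/W/E, In/Lo/W/A} → row (0,3) (0,3) (0,3) (0,3) (0,3) (0,3)
That's 6 distinct rows out of 24 strategies.

6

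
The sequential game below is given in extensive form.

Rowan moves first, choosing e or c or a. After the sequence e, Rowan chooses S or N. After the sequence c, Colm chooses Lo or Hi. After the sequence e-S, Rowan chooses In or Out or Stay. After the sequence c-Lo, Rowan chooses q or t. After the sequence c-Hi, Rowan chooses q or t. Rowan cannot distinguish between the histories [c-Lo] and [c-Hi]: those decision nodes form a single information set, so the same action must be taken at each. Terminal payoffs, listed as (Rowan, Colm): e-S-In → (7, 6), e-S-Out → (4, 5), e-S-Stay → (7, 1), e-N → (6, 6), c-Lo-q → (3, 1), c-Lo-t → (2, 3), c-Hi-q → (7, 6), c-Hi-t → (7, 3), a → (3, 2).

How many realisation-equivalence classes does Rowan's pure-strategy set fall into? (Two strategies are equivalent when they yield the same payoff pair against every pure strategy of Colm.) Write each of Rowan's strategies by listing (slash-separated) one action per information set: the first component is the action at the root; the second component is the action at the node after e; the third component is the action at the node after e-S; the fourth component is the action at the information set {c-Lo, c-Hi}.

Rowan has 36 pure strategies: e/S/In/q, e/S/In/t, e/S/Out/q, e/S/Out/t, e/S/Stay/q, e/S/Stay/t, e/N/In/q, e/N/In/t, e/N/Out/q, e/N/Out/t, e/N/Stay/q, e/N/Stay/t, c/S/In/q, c/S/In/t, c/S/Out/q, c/S/Out/t, c/S/Stay/q, c/S/Stay/t, c/N/In/q, c/N/In/t, c/N/Out/q, c/N/Out/t, c/N/Stay/q, c/N/Stay/t, a/S/In/q, a/S/In/t, a/S/Out/q, a/S/Out/t, a/S/Stay/q, a/S/Stay/t, a/N/In/q, a/N/In/t, a/N/Out/q, a/N/Out/t, a/N/Stay/q, a/N/Stay/t. Columns: Lo, Hi.
{e/S/In/q, e/S/In/t} → row (7,6) (7,6)
{e/S/Out/q, e/S/Out/t} → row (4,5) (4,5)
{e/S/Stay/q, e/S/Stay/t} → row (7,1) (7,1)
{e/N/In/q, e/N/In/t, e/N/Out/q, e/N/Out/t, e/N/Stay/q, e/N/Stay/t} → row (6,6) (6,6)
{c/S/In/q, c/S/Out/q, c/S/Stay/q, c/N/In/q, c/N/Out/q, c/N/Stay/q} → row (3,1) (7,6)
{c/S/In/t, c/S/Out/t, c/S/Stay/t, c/N/In/t, c/N/Out/t, c/N/Stay/t} → row (2,3) (7,3)
{a/S/In/q, a/S/In/t, a/S/Out/q, a/S/Out/t, a/S/Stay/q, a/S/Stay/t, a/N/In/q, a/N/In/t, a/N/Out/q, a/N/Out/t, a/N/Stay/q, a/N/Stay/t} → row (3,2) (3,2)
That's 7 distinct rows out of 36 strategies.

7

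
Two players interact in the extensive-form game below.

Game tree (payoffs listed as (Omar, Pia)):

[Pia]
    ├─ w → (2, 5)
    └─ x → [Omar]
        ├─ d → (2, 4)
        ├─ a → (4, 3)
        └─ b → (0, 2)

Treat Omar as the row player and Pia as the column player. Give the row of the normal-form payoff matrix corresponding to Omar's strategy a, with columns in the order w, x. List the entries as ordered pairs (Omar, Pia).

vs w: Pia plays w → (2, 5)
vs x: Pia plays x → Omar plays a at [x] → (4, 3)

(2,5) (4,3)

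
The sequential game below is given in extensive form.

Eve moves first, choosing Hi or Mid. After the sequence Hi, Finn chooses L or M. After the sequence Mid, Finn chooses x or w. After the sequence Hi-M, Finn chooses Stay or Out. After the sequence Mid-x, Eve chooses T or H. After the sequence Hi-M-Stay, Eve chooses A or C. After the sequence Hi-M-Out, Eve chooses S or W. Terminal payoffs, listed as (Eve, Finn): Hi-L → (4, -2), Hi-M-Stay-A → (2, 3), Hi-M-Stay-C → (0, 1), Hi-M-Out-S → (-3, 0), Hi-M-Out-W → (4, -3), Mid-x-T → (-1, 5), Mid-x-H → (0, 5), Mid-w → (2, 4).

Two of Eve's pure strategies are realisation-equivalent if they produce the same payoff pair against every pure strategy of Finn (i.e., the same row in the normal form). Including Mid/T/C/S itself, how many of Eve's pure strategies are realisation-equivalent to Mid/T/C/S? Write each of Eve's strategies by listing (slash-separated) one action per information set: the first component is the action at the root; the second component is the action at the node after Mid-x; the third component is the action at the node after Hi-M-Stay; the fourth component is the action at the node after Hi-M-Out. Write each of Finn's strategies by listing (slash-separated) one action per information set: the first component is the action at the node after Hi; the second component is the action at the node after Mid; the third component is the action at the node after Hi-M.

4

Row for Mid/T/C/S (columns L/x/Stay, L/x/Out, L/w/Stay, L/w/Out, M/x/Stay, M/x/Out, M/w/Stay, M/w/Out): (-1,5) (-1,5) (2,4) (2,4) (-1,5) (-1,5) (2,4) (2,4).
Under Mid/T/C/S, Eve's choice at the node after Hi-M-Stay and at the node after Hi-M-Out can never be reached regardless of what Finn does, so varying those choices leaves every outcome unchanged.
Holding the reachable choices fixed and varying the unreachable ones freely already gives 2 × 2 = 4 equivalent strategies.
No other strategy reproduces this row, so those 4 are the full class: Mid/T/A/S, Mid/T/A/W, Mid/T/C/S, Mid/T/C/W.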